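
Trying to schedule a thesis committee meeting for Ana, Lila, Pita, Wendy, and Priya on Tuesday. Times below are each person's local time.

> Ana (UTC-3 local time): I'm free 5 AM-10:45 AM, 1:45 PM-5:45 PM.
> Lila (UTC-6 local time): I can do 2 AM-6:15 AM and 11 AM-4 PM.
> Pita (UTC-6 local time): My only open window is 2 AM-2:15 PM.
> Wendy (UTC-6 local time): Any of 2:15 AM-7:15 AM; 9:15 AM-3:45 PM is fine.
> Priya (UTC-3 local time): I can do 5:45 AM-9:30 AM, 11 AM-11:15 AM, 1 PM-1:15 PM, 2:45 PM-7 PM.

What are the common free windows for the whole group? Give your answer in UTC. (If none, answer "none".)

Ana in UTC: 08:00-13:45, 16:45-20:45 (add 3h to convert from UTC-3).
Lila in UTC: 08:00-12:15, 17:00-22:00 (add 6h to convert from UTC-6).
Pita in UTC: 08:00-20:15 (add 6h to convert from UTC-6).
Wendy in UTC: 08:15-13:15, 15:15-21:45 (add 6h to convert from UTC-6).
Priya in UTC: 08:45-12:30, 14:00-14:15, 16:00-16:15, 17:45-22:00 (add 3h to convert from UTC-3).
Ana ∩ Lila: 08:00-12:15, 17:00-20:45.
Ana ∩ Lila ∩ Pita: 08:00-12:15, 17:00-20:15.
Ana ∩ Lila ∩ Pita ∩ Wendy: 08:15-12:15, 17:00-20:15.
Ana ∩ Lila ∩ Pita ∩ Wendy ∩ Priya: 08:45-12:15, 17:45-20:15.

08:45-12:15, 17:45-20:15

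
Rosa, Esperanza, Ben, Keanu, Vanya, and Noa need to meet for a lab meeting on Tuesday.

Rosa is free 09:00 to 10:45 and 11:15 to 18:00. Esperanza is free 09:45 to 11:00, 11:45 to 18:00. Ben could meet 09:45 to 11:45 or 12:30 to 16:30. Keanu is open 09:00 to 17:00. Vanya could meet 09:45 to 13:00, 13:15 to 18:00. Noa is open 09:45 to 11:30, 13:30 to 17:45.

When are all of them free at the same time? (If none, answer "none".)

Rosa ∩ Esperanza: 09:45-10:45, 11:45-18:00.
Rosa ∩ Esperanza ∩ Ben: 09:45-10:45, 12:30-16:30.
Rosa ∩ Esperanza ∩ Ben ∩ Keanu: 09:45-10:45, 12:30-16:30.
Rosa ∩ Esperanza ∩ Ben ∩ Keanu ∩ Vanya: 09:45-10:45, 12:30-13:00, 13:15-16:30.
Rosa ∩ Esperanza ∩ Ben ∩ Keanu ∩ Vanya ∩ Noa: 09:45-10:45, 13:30-16:30.

09:45-10:45, 13:30-16:30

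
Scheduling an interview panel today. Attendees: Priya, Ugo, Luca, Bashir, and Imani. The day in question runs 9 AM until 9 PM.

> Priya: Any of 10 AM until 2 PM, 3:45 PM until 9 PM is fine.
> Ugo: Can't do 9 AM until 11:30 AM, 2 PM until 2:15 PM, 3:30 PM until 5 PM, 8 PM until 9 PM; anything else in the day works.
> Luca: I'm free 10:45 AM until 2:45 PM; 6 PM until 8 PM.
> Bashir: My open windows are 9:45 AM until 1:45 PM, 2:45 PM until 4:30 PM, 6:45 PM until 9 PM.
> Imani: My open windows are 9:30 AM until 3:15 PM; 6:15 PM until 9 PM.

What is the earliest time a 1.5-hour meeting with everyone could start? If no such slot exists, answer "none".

Priya free: 10:00-14:00, 15:45-21:00.
Ugo free: 11:30-14:00, 14:15-15:30, 17:00-20:00 (invert busy blocks within the working day).
Luca free: 10:45-14:45, 18:00-20:00.
Bashir free: 09:45-13:45, 14:45-16:30, 18:45-21:00.
Imani free: 09:30-15:15, 18:15-21:00.
Priya ∩ Ugo: 11:30-14:00, 17:00-20:00.
Priya ∩ Ugo ∩ Luca: 11:30-14:00, 18:00-20:00.
Priya ∩ Ugo ∩ Luca ∩ Bashir: 11:30-13:45, 18:45-20:00.
Priya ∩ Ugo ∩ Luca ∩ Bashir ∩ Imani: 11:30-13:45, 18:45-20:00.
The first common window of at least 90 minutes is 11:30-13:45, so the earliest start is 11:30.

11:30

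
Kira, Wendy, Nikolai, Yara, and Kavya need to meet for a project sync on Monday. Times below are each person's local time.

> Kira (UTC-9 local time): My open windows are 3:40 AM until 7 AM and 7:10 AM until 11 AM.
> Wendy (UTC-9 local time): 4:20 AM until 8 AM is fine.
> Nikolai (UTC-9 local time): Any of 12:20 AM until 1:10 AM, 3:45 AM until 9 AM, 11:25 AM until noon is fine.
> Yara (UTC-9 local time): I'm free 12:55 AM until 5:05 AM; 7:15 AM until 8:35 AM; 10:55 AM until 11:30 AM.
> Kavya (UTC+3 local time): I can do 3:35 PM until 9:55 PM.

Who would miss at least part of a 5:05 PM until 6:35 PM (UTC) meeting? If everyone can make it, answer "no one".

Nikolai, Wendy, Yara

Kira in UTC: 12:40-16:00, 16:10-20:00 (add 9h to convert from UTC-9).
Wendy in UTC: 13:20-17:00 (add 9h to convert from UTC-9).
Nikolai in UTC: 09:20-10:10, 12:45-18:00, 20:25-21:00 (add 9h to convert from UTC-9).
Yara in UTC: 09:55-14:05, 16:15-17:35, 19:55-20:30 (add 9h to convert from UTC-9).
Kavya in UTC: 12:35-18:55 (subtract 3h to convert from UTC+3).
Kira: free for 17:05-18:35. Wendy: not fully free for 17:05-18:35. Nikolai: not fully free for 17:05-18:35. Yara: not fully free for 17:05-18:35. Kavya: free for 17:05-18:35.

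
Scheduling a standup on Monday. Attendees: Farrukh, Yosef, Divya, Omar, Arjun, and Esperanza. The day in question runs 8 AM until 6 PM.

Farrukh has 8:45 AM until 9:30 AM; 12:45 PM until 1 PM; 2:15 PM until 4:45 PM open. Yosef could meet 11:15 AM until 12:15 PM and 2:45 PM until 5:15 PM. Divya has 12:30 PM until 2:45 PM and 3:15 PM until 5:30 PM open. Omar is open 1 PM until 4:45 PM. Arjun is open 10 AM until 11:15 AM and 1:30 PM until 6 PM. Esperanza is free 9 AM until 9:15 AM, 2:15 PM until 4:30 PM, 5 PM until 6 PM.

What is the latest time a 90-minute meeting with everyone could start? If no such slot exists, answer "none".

none

Farrukh ∩ Yosef: 14:45-16:45.
Farrukh ∩ Yosef ∩ Divya: 15:15-16:45.
Farrukh ∩ Yosef ∩ Divya ∩ Omar: 15:15-16:45.
Farrukh ∩ Yosef ∩ Divya ∩ Omar ∩ Arjun: 15:15-16:45.
Farrukh ∩ Yosef ∩ Divya ∩ Omar ∩ Arjun ∩ Esperanza: 15:15-16:30.
Those are the intersection windows.
No common window is at least 90 minutes long.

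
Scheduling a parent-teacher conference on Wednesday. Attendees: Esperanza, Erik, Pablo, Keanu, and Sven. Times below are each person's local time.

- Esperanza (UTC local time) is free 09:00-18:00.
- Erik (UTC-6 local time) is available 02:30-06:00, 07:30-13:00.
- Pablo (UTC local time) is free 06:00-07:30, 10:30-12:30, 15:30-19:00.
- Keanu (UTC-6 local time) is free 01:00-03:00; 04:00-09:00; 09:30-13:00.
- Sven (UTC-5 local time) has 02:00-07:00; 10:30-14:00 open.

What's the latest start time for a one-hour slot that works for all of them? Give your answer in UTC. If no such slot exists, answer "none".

17:00

Esperanza in UTC: 09:00-18:00.
Erik in UTC: 08:30-12:00, 13:30-19:00 (add 6h to convert from UTC-6).
Pablo in UTC: 06:00-07:30, 10:30-12:30, 15:30-19:00.
Keanu in UTC: 07:00-09:00, 10:00-15:00, 15:30-19:00 (add 6h to convert from UTC-6).
Sven in UTC: 07:00-12:00, 15:30-19:00 (add 5h to convert from UTC-5).
Esperanza ∩ Erik: 09:00-12:00, 13:30-18:00.
Esperanza ∩ Erik ∩ Pablo: 10:30-12:00, 15:30-18:00.
Esperanza ∩ Erik ∩ Pablo ∩ Keanu: 10:30-12:00, 15:30-18:00.
Esperanza ∩ Erik ∩ Pablo ∩ Keanu ∩ Sven: 10:30-12:00, 15:30-18:00.
The last common window of at least 60 minutes is 15:30-18:00; a 60-minute meeting can start as late as 17:00 and still end by 18:00.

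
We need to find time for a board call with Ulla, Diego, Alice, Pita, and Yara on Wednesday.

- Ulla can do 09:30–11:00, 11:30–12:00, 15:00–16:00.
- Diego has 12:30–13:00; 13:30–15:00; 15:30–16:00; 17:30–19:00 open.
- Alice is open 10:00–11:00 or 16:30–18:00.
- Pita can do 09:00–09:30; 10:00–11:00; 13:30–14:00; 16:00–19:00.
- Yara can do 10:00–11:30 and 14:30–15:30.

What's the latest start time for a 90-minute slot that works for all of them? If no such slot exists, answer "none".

none

Ulla ∩ Diego: 15:30-16:00.
Ulla ∩ Diego ∩ Alice: ∅.
Ulla ∩ Diego ∩ Alice ∩ Pita: ∅.
Ulla ∩ Diego ∩ Alice ∩ Pita ∩ Yara: ∅.
There is no time when everyone is free.
No common window is at least 90 minutes long.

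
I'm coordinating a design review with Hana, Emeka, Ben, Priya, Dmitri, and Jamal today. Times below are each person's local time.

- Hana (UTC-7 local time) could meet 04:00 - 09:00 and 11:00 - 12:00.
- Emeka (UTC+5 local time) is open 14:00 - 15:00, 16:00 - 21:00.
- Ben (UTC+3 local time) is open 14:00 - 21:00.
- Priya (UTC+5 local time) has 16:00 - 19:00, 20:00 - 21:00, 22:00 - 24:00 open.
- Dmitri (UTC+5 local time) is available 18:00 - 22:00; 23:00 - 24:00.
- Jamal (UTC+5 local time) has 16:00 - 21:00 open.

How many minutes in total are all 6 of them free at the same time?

120

Hana in UTC: 11:00-16:00, 18:00-19:00 (add 7h to convert from UTC-7).
Emeka in UTC: 09:00-10:00, 11:00-16:00 (subtract 5h to convert from UTC+5).
Ben in UTC: 11:00-18:00 (subtract 3h to convert from UTC+3).
Priya in UTC: 11:00-14:00, 15:00-16:00, 17:00-19:00 (subtract 5h to convert from UTC+5).
Dmitri in UTC: 13:00-17:00, 18:00-19:00 (subtract 5h to convert from UTC+5).
Jamal in UTC: 11:00-16:00 (subtract 5h to convert from UTC+5).
Hana ∩ Emeka: 11:00-16:00.
Hana ∩ Emeka ∩ Ben: 11:00-16:00.
Hana ∩ Emeka ∩ Ben ∩ Priya: 11:00-14:00, 15:00-16:00.
Hana ∩ Emeka ∩ Ben ∩ Priya ∩ Dmitri: 13:00-14:00, 15:00-16:00.
Hana ∩ Emeka ∩ Ben ∩ Priya ∩ Dmitri ∩ Jamal: 13:00-14:00, 15:00-16:00.
Summing the common windows: 60 + 60 = 120 minutes.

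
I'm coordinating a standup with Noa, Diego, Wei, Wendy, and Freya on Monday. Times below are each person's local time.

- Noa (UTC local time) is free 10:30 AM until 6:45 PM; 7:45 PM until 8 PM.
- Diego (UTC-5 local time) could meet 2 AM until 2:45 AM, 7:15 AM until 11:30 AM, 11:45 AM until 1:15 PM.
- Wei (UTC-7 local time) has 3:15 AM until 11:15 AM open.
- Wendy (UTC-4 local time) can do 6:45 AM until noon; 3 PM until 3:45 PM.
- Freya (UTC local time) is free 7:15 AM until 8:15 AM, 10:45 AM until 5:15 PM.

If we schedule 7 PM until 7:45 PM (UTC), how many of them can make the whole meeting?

1

Noa in UTC: 10:30-18:45, 19:45-20:00.
Diego in UTC: 07:00-07:45, 12:15-16:30, 16:45-18:15 (add 5h to convert from UTC-5).
Wei in UTC: 10:15-18:15 (add 7h to convert from UTC-7).
Wendy in UTC: 10:45-16:00, 19:00-19:45 (add 4h to convert from UTC-4).
Freya in UTC: 07:15-08:15, 10:45-17:15.
Wendy can make the full 19:00-19:45 slot — that's 1.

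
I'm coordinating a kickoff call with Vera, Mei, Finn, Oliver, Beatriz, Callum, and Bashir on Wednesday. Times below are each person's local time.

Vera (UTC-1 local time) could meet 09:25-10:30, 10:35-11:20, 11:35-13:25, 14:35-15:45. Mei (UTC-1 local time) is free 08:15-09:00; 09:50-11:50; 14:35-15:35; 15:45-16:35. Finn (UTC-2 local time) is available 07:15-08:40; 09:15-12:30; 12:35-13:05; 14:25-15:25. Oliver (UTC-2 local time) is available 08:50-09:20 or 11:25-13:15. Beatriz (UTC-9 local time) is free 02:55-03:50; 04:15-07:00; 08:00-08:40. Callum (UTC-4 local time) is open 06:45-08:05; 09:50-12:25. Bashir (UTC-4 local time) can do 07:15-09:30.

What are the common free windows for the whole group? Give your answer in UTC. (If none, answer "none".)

none

Vera in UTC: 10:25-11:30, 11:35-12:20, 12:35-14:25, 15:35-16:45 (add 1h to convert from UTC-1).
Mei in UTC: 09:15-10:00, 10:50-12:50, 15:35-16:35, 16:45-17:35 (add 1h to convert from UTC-1).
Finn in UTC: 09:15-10:40, 11:15-14:30, 14:35-15:05, 16:25-17:25 (add 2h to convert from UTC-2).
Oliver in UTC: 10:50-11:20, 13:25-15:15 (add 2h to convert from UTC-2).
Beatriz in UTC: 11:55-12:50, 13:15-16:00, 17:00-17:40 (add 9h to convert from UTC-9).
Callum in UTC: 10:45-12:05, 13:50-16:25 (add 4h to convert from UTC-4).
Bashir in UTC: 11:15-13:30 (add 4h to convert from UTC-4).
Vera ∩ Mei: 10:50-11:30, 11:35-12:20, 12:35-12:50, 15:35-16:35.
Vera ∩ Mei ∩ Finn: 11:15-11:30, 11:35-12:20, 12:35-12:50, 16:25-16:35.
Vera ∩ Mei ∩ Finn ∩ Oliver: 11:15-11:20.
Vera ∩ Mei ∩ Finn ∩ Oliver ∩ Beatriz: ∅.
Vera ∩ Mei ∩ Finn ∩ Oliver ∩ Beatriz ∩ Callum: ∅.
Vera ∩ Mei ∩ Finn ∩ Oliver ∩ Beatriz ∩ Callum ∩ Bashir: ∅.
There is no time when everyone is free.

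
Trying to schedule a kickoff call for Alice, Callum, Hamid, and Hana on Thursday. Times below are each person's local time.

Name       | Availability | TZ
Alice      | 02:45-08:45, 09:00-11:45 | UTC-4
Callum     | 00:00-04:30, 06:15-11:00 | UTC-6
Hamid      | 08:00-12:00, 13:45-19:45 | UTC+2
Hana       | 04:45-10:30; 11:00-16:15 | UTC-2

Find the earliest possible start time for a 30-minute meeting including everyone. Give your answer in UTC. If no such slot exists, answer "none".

06:45

Alice in UTC: 06:45-12:45, 13:00-15:45 (add 4h to convert from UTC-4).
Callum in UTC: 06:00-10:30, 12:15-17:00 (add 6h to convert from UTC-6).
Hamid in UTC: 06:00-10:00, 11:45-17:45 (subtract 2h to convert from UTC+2).
Hana in UTC: 06:45-12:30, 13:00-18:15 (add 2h to convert from UTC-2).
Alice ∩ Callum: 06:45-10:30, 12:15-12:45, 13:00-15:45.
Alice ∩ Callum ∩ Hamid: 06:45-10:00, 12:15-12:45, 13:00-15:45.
Alice ∩ Callum ∩ Hamid ∩ Hana: 06:45-10:00, 12:15-12:30, 13:00-15:45.
The first common window of at least 30 minutes is 06:45-10:00, so the earliest start is 06:45.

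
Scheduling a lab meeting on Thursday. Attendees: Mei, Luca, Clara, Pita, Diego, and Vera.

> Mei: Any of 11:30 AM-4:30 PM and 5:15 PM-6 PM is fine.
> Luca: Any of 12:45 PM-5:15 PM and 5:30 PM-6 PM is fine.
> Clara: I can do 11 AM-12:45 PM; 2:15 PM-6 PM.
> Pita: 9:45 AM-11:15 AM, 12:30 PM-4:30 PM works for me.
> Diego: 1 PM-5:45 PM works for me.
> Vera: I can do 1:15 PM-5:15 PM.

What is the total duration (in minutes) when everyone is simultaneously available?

135

Mei ∩ Luca: 12:45-16:30, 17:30-18:00.
Mei ∩ Luca ∩ Clara: 14:15-16:30, 17:30-18:00.
Mei ∩ Luca ∩ Clara ∩ Pita: 14:15-16:30.
Mei ∩ Luca ∩ Clara ∩ Pita ∩ Diego: 14:15-16:30.
Mei ∩ Luca ∩ Clara ∩ Pita ∩ Diego ∩ Vera: 14:15-16:30.
Those are the intersection windows.
That's a single block of 135 minutes.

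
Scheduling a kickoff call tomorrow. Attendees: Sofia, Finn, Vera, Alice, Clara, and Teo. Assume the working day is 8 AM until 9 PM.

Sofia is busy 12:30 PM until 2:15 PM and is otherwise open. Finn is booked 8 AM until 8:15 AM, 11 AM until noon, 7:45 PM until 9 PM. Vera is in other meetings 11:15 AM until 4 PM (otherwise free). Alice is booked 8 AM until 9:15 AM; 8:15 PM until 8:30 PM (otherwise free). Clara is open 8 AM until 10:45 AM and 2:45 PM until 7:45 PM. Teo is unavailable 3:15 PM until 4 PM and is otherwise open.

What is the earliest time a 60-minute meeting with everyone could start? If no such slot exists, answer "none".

Sofia free: 08:00-12:30, 14:15-21:00 (invert busy blocks within the working day).
Finn free: 08:15-11:00, 12:00-19:45 (invert busy blocks within the working day).
Vera free: 08:00-11:15, 16:00-21:00 (invert busy blocks within the working day).
Alice free: 09:15-20:15, 20:30-21:00 (invert busy blocks within the working day).
Clara free: 08:00-10:45, 14:45-19:45.
Teo free: 08:00-15:15, 16:00-21:00 (invert busy blocks within the working day).
Sofia ∩ Finn: 08:15-11:00, 12:00-12:30, 14:15-19:45.
Sofia ∩ Finn ∩ Vera: 08:15-11:00, 16:00-19:45.
Sofia ∩ Finn ∩ Vera ∩ Alice: 09:15-11:00, 16:00-19:45.
Sofia ∩ Finn ∩ Vera ∩ Alice ∩ Clara: 09:15-10:45, 16:00-19:45.
Sofia ∩ Finn ∩ Vera ∩ Alice ∩ Clara ∩ Teo: 09:15-10:45, 16:00-19:45.
The first common window of at least 60 minutes is 09:15-10:45, so the earliest start is 09:15.

09:15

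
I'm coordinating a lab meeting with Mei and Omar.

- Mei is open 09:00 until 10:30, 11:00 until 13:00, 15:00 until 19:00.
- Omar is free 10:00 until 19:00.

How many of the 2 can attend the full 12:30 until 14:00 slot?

Omar can make the full 12:30-14:00 slot — that's 1.

1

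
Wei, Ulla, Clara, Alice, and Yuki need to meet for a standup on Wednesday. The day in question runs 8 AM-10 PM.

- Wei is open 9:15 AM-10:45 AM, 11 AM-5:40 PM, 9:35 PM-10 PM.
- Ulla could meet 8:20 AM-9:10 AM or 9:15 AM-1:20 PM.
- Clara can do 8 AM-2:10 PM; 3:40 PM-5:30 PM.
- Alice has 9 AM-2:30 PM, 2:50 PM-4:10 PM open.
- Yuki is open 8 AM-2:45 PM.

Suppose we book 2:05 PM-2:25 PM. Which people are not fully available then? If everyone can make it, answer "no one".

Wei: free for 14:05-14:25. Ulla: not fully free for 14:05-14:25. Clara: not fully free for 14:05-14:25. Alice: free for 14:05-14:25. Yuki: free for 14:05-14:25.

Clara, Ulla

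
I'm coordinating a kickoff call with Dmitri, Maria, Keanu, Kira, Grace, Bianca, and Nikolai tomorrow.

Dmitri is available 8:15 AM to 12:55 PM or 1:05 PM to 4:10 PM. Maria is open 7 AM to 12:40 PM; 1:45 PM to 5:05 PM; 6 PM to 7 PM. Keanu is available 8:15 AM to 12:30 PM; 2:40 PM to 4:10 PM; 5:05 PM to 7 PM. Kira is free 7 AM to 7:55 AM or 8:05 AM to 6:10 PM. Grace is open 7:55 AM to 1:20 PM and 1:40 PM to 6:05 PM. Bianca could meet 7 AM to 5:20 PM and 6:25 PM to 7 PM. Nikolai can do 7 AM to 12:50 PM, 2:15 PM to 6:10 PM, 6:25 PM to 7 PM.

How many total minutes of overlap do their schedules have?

345

Dmitri ∩ Maria: 08:15-12:40, 13:45-16:10.
Dmitri ∩ Maria ∩ Keanu: 08:15-12:30, 14:40-16:10.
Dmitri ∩ Maria ∩ Keanu ∩ Kira: 08:15-12:30, 14:40-16:10.
Dmitri ∩ Maria ∩ Keanu ∩ Kira ∩ Grace: 08:15-12:30, 14:40-16:10.
Dmitri ∩ Maria ∩ Keanu ∩ Kira ∩ Grace ∩ Bianca: 08:15-12:30, 14:40-16:10.
Dmitri ∩ Maria ∩ Keanu ∩ Kira ∩ Grace ∩ Bianca ∩ Nikolai: 08:15-12:30, 14:40-16:10.
Those are the intersection windows.
Summing the common windows: 255 + 90 = 345 minutes.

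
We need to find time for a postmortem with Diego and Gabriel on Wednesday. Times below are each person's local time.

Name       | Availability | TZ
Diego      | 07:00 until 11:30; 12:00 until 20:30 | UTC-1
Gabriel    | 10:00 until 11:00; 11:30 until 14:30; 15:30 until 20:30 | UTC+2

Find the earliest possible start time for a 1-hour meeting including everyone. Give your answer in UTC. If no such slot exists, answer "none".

08:00

Diego in UTC: 08:00-12:30, 13:00-21:30 (add 1h to convert from UTC-1).
Gabriel in UTC: 08:00-09:00, 09:30-12:30, 13:30-18:30 (subtract 2h to convert from UTC+2).
Diego ∩ Gabriel: 08:00-09:00, 09:30-12:30, 13:30-18:30.
Those are the intersection windows.
The first common window of at least 60 minutes is 08:00-09:00, so the earliest start is 08:00.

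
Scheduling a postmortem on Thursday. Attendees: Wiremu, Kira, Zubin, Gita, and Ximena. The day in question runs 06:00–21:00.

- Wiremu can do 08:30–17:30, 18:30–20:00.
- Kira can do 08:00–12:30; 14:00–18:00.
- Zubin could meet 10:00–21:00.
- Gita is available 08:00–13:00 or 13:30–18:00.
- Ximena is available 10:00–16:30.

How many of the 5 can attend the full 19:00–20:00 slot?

Wiremu and Zubin can make the full 19:00-20:00 slot — that's 2.

2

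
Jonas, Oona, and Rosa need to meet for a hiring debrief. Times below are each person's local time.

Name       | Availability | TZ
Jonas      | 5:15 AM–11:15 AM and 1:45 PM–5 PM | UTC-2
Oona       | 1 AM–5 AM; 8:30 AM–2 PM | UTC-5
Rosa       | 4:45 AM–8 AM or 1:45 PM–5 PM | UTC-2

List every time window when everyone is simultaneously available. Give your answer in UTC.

07:15-10:00, 15:45-19:00

Jonas in UTC: 07:15-13:15, 15:45-19:00 (add 2h to convert from UTC-2).
Oona in UTC: 06:00-10:00, 13:30-19:00 (add 5h to convert from UTC-5).
Rosa in UTC: 06:45-10:00, 15:45-19:00 (add 2h to convert from UTC-2).
Jonas ∩ Oona: 07:15-10:00, 15:45-19:00.
Jonas ∩ Oona ∩ Rosa: 07:15-10:00, 15:45-19:00.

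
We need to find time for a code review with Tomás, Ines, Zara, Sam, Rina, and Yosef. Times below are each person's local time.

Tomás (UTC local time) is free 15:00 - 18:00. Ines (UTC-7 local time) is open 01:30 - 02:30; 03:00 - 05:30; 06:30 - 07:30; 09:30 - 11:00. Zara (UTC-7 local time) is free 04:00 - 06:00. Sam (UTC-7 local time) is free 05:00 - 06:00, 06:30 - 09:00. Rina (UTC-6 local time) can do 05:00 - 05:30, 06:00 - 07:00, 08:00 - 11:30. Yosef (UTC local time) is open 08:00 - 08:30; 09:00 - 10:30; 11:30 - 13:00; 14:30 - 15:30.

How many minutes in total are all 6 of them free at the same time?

0

Tomás in UTC: 15:00-18:00.
Ines in UTC: 08:30-09:30, 10:00-12:30, 13:30-14:30, 16:30-18:00 (add 7h to convert from UTC-7).
Zara in UTC: 11:00-13:00 (add 7h to convert from UTC-7).
Sam in UTC: 12:00-13:00, 13:30-16:00 (add 7h to convert from UTC-7).
Rina in UTC: 11:00-11:30, 12:00-13:00, 14:00-17:30 (add 6h to convert from UTC-6).
Yosef in UTC: 08:00-08:30, 09:00-10:30, 11:30-13:00, 14:30-15:30.
Tomás ∩ Ines: 16:30-18:00.
Tomás ∩ Ines ∩ Zara: ∅.
Tomás ∩ Ines ∩ Zara ∩ Sam: ∅.
Tomás ∩ Ines ∩ Zara ∩ Sam ∩ Rina: ∅.
Tomás ∩ Ines ∩ Zara ∩ Sam ∩ Rina ∩ Yosef: ∅.
There is no time when everyone is free.
There is no common window, so the total is 0 minutes.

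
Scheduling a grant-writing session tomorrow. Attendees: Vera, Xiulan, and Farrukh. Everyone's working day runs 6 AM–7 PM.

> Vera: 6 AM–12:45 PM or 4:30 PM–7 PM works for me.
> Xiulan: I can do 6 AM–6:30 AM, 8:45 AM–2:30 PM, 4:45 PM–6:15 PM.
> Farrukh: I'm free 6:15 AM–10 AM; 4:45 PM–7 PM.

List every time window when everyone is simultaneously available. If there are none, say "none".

06:15-06:30, 08:45-10:00, 16:45-18:15

Vera ∩ Xiulan: 06:00-06:30, 08:45-12:45, 16:45-18:15.
Vera ∩ Xiulan ∩ Farrukh: 06:15-06:30, 08:45-10:00, 16:45-18:15.
Those are the intersection windows.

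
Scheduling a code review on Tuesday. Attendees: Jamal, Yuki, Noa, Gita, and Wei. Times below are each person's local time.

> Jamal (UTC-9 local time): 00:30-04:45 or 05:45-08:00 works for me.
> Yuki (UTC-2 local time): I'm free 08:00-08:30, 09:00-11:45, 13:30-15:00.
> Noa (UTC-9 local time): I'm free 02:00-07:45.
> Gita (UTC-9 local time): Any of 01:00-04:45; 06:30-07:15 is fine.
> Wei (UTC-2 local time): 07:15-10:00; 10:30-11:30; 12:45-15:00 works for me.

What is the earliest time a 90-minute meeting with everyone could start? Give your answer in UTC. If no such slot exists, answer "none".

Jamal in UTC: 09:30-13:45, 14:45-17:00 (add 9h to convert from UTC-9).
Yuki in UTC: 10:00-10:30, 11:00-13:45, 15:30-17:00 (add 2h to convert from UTC-2).
Noa in UTC: 11:00-16:45 (add 9h to convert from UTC-9).
Gita in UTC: 10:00-13:45, 15:30-16:15 (add 9h to convert from UTC-9).
Wei in UTC: 09:15-12:00, 12:30-13:30, 14:45-17:00 (add 2h to convert from UTC-2).
Jamal ∩ Yuki: 10:00-10:30, 11:00-13:45, 15:30-17:00.
Jamal ∩ Yuki ∩ Noa: 11:00-13:45, 15:30-16:45.
Jamal ∩ Yuki ∩ Noa ∩ Gita: 11:00-13:45, 15:30-16:15.
Jamal ∩ Yuki ∩ Noa ∩ Gita ∩ Wei: 11:00-12:00, 12:30-13:30, 15:30-16:15.
So the common availability across everyone is 11:00-12:00, 12:30-13:30, 15:30-16:15.
No common window is at least 90 minutes long.

none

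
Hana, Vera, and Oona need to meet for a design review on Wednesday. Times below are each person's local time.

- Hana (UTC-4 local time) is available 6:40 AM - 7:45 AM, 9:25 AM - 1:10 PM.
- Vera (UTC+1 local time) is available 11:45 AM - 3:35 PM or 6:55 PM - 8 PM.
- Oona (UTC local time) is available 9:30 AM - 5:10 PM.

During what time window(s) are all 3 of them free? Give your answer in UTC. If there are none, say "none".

Hana in UTC: 10:40-11:45, 13:25-17:10 (add 4h to convert from UTC-4).
Vera in UTC: 10:45-14:35, 17:55-19:00 (subtract 1h to convert from UTC+1).
Oona in UTC: 09:30-17:10.
Hana ∩ Vera: 10:45-11:45, 13:25-14:35.
Hana ∩ Vera ∩ Oona: 10:45-11:45, 13:25-14:35.

10:45-11:45, 13:25-14:35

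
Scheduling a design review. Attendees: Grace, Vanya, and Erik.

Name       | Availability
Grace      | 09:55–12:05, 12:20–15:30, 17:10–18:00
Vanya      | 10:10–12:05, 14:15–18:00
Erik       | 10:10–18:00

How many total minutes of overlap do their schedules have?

Grace ∩ Vanya: 10:10-12:05, 14:15-15:30, 17:10-18:00.
Grace ∩ Vanya ∩ Erik: 10:10-12:05, 14:15-15:30, 17:10-18:00.
Summing the common windows: 115 + 75 + 50 = 240 minutes.

240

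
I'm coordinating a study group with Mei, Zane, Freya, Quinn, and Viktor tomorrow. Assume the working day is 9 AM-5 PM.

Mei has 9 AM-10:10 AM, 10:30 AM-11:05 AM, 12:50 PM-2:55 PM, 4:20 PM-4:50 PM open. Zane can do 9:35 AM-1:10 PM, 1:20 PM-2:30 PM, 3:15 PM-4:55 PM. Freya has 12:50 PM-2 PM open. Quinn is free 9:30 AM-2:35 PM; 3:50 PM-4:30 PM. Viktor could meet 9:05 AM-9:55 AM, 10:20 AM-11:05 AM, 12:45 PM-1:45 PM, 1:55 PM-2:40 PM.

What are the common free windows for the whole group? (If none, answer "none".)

12:50-13:10, 13:20-13:45, 13:55-14:00

Mei ∩ Zane: 09:35-10:10, 10:30-11:05, 12:50-13:10, 13:20-14:30, 16:20-16:50.
Mei ∩ Zane ∩ Freya: 12:50-13:10, 13:20-14:00.
Mei ∩ Zane ∩ Freya ∩ Quinn: 12:50-13:10, 13:20-14:00.
Mei ∩ Zane ∩ Freya ∩ Quinn ∩ Viktor: 12:50-13:10, 13:20-13:45, 13:55-14:00.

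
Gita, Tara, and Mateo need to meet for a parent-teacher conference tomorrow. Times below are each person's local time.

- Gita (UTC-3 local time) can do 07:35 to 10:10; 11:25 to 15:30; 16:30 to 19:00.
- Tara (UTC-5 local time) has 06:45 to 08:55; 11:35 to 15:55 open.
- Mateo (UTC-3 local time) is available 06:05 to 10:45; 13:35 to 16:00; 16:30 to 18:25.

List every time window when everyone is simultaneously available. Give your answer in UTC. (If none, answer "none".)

Gita in UTC: 10:35-13:10, 14:25-18:30, 19:30-22:00 (add 3h to convert from UTC-3).
Tara in UTC: 11:45-13:55, 16:35-20:55 (add 5h to convert from UTC-5).
Mateo in UTC: 09:05-13:45, 16:35-19:00, 19:30-21:25 (add 3h to convert from UTC-3).
Gita ∩ Tara: 11:45-13:10, 16:35-18:30, 19:30-20:55.
Gita ∩ Tara ∩ Mateo: 11:45-13:10, 16:35-18:30, 19:30-20:55.

11:45-13:10, 16:35-18:30, 19:30-20:55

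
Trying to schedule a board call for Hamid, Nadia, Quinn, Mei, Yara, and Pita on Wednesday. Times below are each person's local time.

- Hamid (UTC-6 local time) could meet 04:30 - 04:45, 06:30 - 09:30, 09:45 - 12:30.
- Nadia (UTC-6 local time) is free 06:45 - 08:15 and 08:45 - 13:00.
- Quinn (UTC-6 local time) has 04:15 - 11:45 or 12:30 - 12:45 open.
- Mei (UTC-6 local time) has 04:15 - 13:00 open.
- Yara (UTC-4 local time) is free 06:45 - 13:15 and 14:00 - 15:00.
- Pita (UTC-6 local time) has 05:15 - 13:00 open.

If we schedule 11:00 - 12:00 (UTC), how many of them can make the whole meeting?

3

Hamid in UTC: 10:30-10:45, 12:30-15:30, 15:45-18:30 (add 6h to convert from UTC-6).
Nadia in UTC: 12:45-14:15, 14:45-19:00 (add 6h to convert from UTC-6).
Quinn in UTC: 10:15-17:45, 18:30-18:45 (add 6h to convert from UTC-6).
Mei in UTC: 10:15-19:00 (add 6h to convert from UTC-6).
Yara in UTC: 10:45-17:15, 18:00-19:00 (add 4h to convert from UTC-4).
Pita in UTC: 11:15-19:00 (add 6h to convert from UTC-6).
Quinn, Mei, and Yara can make the full 11:00-12:00 slot — that's 3.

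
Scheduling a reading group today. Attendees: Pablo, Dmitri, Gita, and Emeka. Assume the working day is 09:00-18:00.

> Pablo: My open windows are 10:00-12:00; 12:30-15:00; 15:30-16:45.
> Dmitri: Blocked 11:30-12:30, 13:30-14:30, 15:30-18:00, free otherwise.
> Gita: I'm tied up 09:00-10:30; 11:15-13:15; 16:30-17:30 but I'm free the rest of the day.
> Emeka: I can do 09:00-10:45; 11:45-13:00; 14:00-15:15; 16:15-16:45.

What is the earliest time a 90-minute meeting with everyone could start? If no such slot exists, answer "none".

none

Pablo free: 10:00-12:00, 12:30-15:00, 15:30-16:45.
Dmitri free: 09:00-11:30, 12:30-13:30, 14:30-15:30 (invert busy blocks within the working day).
Gita free: 10:30-11:15, 13:15-16:30, 17:30-18:00 (invert busy blocks within the working day).
Emeka free: 09:00-10:45, 11:45-13:00, 14:00-15:15, 16:15-16:45.
Pablo ∩ Dmitri: 10:00-11:30, 12:30-13:30, 14:30-15:00.
Pablo ∩ Dmitri ∩ Gita: 10:30-11:15, 13:15-13:30, 14:30-15:00.
Pablo ∩ Dmitri ∩ Gita ∩ Emeka: 10:30-10:45, 14:30-15:00.
Those are the intersection windows.
No common window is at least 90 minutes long.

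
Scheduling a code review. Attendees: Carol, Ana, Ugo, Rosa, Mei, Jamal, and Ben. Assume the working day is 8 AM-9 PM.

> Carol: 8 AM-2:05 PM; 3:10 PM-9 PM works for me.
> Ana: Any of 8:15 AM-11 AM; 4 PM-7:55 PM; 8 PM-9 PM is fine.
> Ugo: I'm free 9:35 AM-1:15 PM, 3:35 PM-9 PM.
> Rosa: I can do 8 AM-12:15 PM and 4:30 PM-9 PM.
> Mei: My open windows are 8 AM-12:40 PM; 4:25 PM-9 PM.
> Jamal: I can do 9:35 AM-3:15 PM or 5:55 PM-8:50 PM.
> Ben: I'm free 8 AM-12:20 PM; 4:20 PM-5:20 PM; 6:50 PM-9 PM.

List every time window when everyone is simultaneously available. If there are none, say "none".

09:35-11:00, 18:50-19:55, 20:00-20:50

Carol ∩ Ana: 08:15-11:00, 16:00-19:55, 20:00-21:00.
Carol ∩ Ana ∩ Ugo: 09:35-11:00, 16:00-19:55, 20:00-21:00.
Carol ∩ Ana ∩ Ugo ∩ Rosa: 09:35-11:00, 16:30-19:55, 20:00-21:00.
Carol ∩ Ana ∩ Ugo ∩ Rosa ∩ Mei: 09:35-11:00, 16:30-19:55, 20:00-21:00.
Carol ∩ Ana ∩ Ugo ∩ Rosa ∩ Mei ∩ Jamal: 09:35-11:00, 17:55-19:55, 20:00-20:50.
Carol ∩ Ana ∩ Ugo ∩ Rosa ∩ Mei ∩ Jamal ∩ Ben: 09:35-11:00, 18:50-19:55, 20:00-20:50.
Those are the intersection windows.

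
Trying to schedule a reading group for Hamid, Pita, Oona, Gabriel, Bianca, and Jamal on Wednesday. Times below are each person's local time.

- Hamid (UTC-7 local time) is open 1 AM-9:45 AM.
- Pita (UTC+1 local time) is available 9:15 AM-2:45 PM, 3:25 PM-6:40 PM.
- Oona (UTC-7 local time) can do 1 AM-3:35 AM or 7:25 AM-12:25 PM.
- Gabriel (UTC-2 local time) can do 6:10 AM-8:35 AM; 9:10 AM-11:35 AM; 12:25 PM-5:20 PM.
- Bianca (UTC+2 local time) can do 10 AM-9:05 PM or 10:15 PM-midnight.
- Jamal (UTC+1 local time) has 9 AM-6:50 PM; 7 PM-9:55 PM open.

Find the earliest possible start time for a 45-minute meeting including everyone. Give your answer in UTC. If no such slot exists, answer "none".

08:15

Hamid in UTC: 08:00-16:45 (add 7h to convert from UTC-7).
Pita in UTC: 08:15-13:45, 14:25-17:40 (subtract 1h to convert from UTC+1).
Oona in UTC: 08:00-10:35, 14:25-19:25 (add 7h to convert from UTC-7).
Gabriel in UTC: 08:10-10:35, 11:10-13:35, 14:25-19:20 (add 2h to convert from UTC-2).
Bianca in UTC: 08:00-19:05, 20:15-22:00 (subtract 2h to convert from UTC+2).
Jamal in UTC: 08:00-17:50, 18:00-20:55 (subtract 1h to convert from UTC+1).
Hamid ∩ Pita: 08:15-13:45, 14:25-16:45.
Hamid ∩ Pita ∩ Oona: 08:15-10:35, 14:25-16:45.
Hamid ∩ Pita ∩ Oona ∩ Gabriel: 08:15-10:35, 14:25-16:45.
Hamid ∩ Pita ∩ Oona ∩ Gabriel ∩ Bianca: 08:15-10:35, 14:25-16:45.
Hamid ∩ Pita ∩ Oona ∩ Gabriel ∩ Bianca ∩ Jamal: 08:15-10:35, 14:25-16:45.
So the common availability across everyone is 08:15-10:35, 14:25-16:45.
The first common window of at least 45 minutes is 08:15-10:35, so the earliest start is 08:15.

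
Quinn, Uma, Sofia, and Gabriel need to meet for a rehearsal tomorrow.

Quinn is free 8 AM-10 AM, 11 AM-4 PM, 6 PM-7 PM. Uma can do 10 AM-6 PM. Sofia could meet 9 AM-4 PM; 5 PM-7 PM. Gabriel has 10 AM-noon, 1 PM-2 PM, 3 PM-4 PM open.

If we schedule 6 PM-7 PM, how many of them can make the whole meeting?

Quinn and Sofia can make the full 18:00-19:00 slot — that's 2.

2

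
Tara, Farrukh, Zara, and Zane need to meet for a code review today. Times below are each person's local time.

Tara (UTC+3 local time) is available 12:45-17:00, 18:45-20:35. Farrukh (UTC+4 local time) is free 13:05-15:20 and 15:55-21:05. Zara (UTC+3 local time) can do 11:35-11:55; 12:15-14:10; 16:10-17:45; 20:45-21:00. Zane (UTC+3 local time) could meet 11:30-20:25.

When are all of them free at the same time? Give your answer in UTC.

09:45-11:10, 13:10-14:00

Tara in UTC: 09:45-14:00, 15:45-17:35 (subtract 3h to convert from UTC+3).
Farrukh in UTC: 09:05-11:20, 11:55-17:05 (subtract 4h to convert from UTC+4).
Zara in UTC: 08:35-08:55, 09:15-11:10, 13:10-14:45, 17:45-18:00 (subtract 3h to convert from UTC+3).
Zane in UTC: 08:30-17:25 (subtract 3h to convert from UTC+3).
Tara ∩ Farrukh: 09:45-11:20, 11:55-14:00, 15:45-17:05.
Tara ∩ Farrukh ∩ Zara: 09:45-11:10, 13:10-14:00.
Tara ∩ Farrukh ∩ Zara ∩ Zane: 09:45-11:10, 13:10-14:00.
Those are the intersection windows.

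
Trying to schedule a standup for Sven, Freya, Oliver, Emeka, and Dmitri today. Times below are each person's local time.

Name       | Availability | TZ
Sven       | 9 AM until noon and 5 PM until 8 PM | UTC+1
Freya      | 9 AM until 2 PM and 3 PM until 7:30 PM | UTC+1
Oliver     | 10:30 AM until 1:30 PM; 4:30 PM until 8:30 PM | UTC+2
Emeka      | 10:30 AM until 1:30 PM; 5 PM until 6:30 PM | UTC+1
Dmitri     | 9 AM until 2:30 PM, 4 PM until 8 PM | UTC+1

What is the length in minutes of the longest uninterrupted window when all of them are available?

90

Sven in UTC: 08:00-11:00, 16:00-19:00 (subtract 1h to convert from UTC+1).
Freya in UTC: 08:00-13:00, 14:00-18:30 (subtract 1h to convert from UTC+1).
Oliver in UTC: 08:30-11:30, 14:30-18:30 (subtract 2h to convert from UTC+2).
Emeka in UTC: 09:30-12:30, 16:00-17:30 (subtract 1h to convert from UTC+1).
Dmitri in UTC: 08:00-13:30, 15:00-19:00 (subtract 1h to convert from UTC+1).
Sven ∩ Freya: 08:00-11:00, 16:00-18:30.
Sven ∩ Freya ∩ Oliver: 08:30-11:00, 16:00-18:30.
Sven ∩ Freya ∩ Oliver ∩ Emeka: 09:30-11:00, 16:00-17:30.
Sven ∩ Freya ∩ Oliver ∩ Emeka ∩ Dmitri: 09:30-11:00, 16:00-17:30.
The longest is 09:30-11:00 at 90 minutes.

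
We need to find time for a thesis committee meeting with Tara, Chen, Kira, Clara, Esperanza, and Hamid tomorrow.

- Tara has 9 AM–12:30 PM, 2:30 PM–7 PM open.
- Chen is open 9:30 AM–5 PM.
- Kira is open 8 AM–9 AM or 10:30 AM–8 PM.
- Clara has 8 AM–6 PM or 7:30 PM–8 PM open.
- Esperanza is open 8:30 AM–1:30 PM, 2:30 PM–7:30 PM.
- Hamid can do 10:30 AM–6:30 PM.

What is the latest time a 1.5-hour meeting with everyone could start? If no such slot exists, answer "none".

15:30

Tara ∩ Chen: 09:30-12:30, 14:30-17:00.
Tara ∩ Chen ∩ Kira: 10:30-12:30, 14:30-17:00.
Tara ∩ Chen ∩ Kira ∩ Clara: 10:30-12:30, 14:30-17:00.
Tara ∩ Chen ∩ Kira ∩ Clara ∩ Esperanza: 10:30-12:30, 14:30-17:00.
Tara ∩ Chen ∩ Kira ∩ Clara ∩ Esperanza ∩ Hamid: 10:30-12:30, 14:30-17:00.
Those are the intersection windows.
The last common window of at least 90 minutes is 14:30-17:00; a 90-minute meeting can start as late as 15:30 and still end by 17:00.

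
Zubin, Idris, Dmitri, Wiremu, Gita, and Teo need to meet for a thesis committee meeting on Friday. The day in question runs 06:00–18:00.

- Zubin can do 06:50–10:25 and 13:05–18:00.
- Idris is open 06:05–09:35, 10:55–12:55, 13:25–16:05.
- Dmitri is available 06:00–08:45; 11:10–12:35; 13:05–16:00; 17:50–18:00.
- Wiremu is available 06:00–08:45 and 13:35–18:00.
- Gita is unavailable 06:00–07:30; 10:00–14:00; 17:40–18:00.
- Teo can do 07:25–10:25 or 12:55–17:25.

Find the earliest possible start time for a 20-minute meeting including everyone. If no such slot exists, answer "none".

Zubin free: 06:50-10:25, 13:05-18:00.
Idris free: 06:05-09:35, 10:55-12:55, 13:25-16:05.
Dmitri free: 06:00-08:45, 11:10-12:35, 13:05-16:00, 17:50-18:00.
Wiremu free: 06:00-08:45, 13:35-18:00.
Gita free: 07:30-10:00, 14:00-17:40 (invert busy blocks within the working day).
Teo free: 07:25-10:25, 12:55-17:25.
Zubin ∩ Idris: 06:50-09:35, 13:25-16:05.
Zubin ∩ Idris ∩ Dmitri: 06:50-08:45, 13:25-16:00.
Zubin ∩ Idris ∩ Dmitri ∩ Wiremu: 06:50-08:45, 13:35-16:00.
Zubin ∩ Idris ∩ Dmitri ∩ Wiremu ∩ Gita: 07:30-08:45, 14:00-16:00.
Zubin ∩ Idris ∩ Dmitri ∩ Wiremu ∩ Gita ∩ Teo: 07:30-08:45, 14:00-16:00.
The first common window of at least 20 minutes is 07:30-08:45, so the earliest start is 07:30.

07:30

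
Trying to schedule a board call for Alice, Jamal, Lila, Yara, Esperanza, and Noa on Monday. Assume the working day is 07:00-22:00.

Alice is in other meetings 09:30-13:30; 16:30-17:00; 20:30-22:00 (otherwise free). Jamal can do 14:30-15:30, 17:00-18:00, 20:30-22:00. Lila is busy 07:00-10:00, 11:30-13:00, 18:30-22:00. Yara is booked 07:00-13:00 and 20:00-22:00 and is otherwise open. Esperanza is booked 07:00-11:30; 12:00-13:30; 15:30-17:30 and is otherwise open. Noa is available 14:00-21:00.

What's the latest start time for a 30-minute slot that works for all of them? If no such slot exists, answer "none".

17:30

Alice free: 07:00-09:30, 13:30-16:30, 17:00-20:30 (invert busy blocks within the working day).
Jamal free: 14:30-15:30, 17:00-18:00, 20:30-22:00.
Lila free: 10:00-11:30, 13:00-18:30 (invert busy blocks within the working day).
Yara free: 13:00-20:00 (invert busy blocks within the working day).
Esperanza free: 11:30-12:00, 13:30-15:30, 17:30-22:00 (invert busy blocks within the working day).
Noa free: 14:00-21:00.
Alice ∩ Jamal: 14:30-15:30, 17:00-18:00.
Alice ∩ Jamal ∩ Lila: 14:30-15:30, 17:00-18:00.
Alice ∩ Jamal ∩ Lila ∩ Yara: 14:30-15:30, 17:00-18:00.
Alice ∩ Jamal ∩ Lila ∩ Yara ∩ Esperanza: 14:30-15:30, 17:30-18:00.
Alice ∩ Jamal ∩ Lila ∩ Yara ∩ Esperanza ∩ Noa: 14:30-15:30, 17:30-18:00.
The last common window of at least 30 minutes is 17:30-18:00; a 30-minute meeting can start as late as 17:30 and still end by 18:00.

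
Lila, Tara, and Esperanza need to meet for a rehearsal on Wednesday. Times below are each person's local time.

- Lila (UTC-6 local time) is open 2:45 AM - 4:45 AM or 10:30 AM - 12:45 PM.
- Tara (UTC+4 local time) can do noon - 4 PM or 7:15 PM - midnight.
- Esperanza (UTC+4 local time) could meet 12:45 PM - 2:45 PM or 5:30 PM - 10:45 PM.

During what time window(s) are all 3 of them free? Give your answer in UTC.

08:45-10:45, 16:30-18:45

Lila in UTC: 08:45-10:45, 16:30-18:45 (add 6h to convert from UTC-6).
Tara in UTC: 08:00-12:00, 15:15-20:00 (subtract 4h to convert from UTC+4).
Esperanza in UTC: 08:45-10:45, 13:30-18:45 (subtract 4h to convert from UTC+4).
Lila ∩ Tara: 08:45-10:45, 16:30-18:45.
Lila ∩ Tara ∩ Esperanza: 08:45-10:45, 16:30-18:45.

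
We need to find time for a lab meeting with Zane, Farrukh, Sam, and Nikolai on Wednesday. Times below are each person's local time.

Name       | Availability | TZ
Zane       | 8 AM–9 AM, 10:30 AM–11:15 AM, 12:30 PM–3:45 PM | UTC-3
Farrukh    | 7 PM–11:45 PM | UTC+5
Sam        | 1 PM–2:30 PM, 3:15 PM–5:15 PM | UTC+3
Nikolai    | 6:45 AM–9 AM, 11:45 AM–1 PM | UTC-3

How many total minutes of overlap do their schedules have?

0

Zane in UTC: 11:00-12:00, 13:30-14:15, 15:30-18:45 (add 3h to convert from UTC-3).
Farrukh in UTC: 14:00-18:45 (subtract 5h to convert from UTC+5).
Sam in UTC: 10:00-11:30, 12:15-14:15 (subtract 3h to convert from UTC+3).
Nikolai in UTC: 09:45-12:00, 14:45-16:00 (add 3h to convert from UTC-3).
Zane ∩ Farrukh: 14:00-14:15, 15:30-18:45.
Zane ∩ Farrukh ∩ Sam: 14:00-14:15.
Zane ∩ Farrukh ∩ Sam ∩ Nikolai: ∅.
There is no time when everyone is free.
There is no common window, so the total is 0 minutes.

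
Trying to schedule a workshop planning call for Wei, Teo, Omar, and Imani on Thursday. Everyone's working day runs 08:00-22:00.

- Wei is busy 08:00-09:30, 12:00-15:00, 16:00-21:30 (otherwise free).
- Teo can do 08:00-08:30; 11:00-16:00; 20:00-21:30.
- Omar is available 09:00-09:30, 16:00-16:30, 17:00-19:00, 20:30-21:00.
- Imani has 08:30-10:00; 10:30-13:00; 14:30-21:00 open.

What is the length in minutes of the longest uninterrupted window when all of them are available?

Wei free: 09:30-12:00, 15:00-16:00, 21:30-22:00 (invert busy blocks within the working day).
Teo free: 08:00-08:30, 11:00-16:00, 20:00-21:30.
Omar free: 09:00-09:30, 16:00-16:30, 17:00-19:00, 20:30-21:00.
Imani free: 08:30-10:00, 10:30-13:00, 14:30-21:00.
Wei ∩ Teo: 11:00-12:00, 15:00-16:00.
Wei ∩ Teo ∩ Omar: ∅.
Wei ∩ Teo ∩ Omar ∩ Imani: ∅.
There is no time when everyone is free.
No common window exists, so the longest block is 0 minutes.

0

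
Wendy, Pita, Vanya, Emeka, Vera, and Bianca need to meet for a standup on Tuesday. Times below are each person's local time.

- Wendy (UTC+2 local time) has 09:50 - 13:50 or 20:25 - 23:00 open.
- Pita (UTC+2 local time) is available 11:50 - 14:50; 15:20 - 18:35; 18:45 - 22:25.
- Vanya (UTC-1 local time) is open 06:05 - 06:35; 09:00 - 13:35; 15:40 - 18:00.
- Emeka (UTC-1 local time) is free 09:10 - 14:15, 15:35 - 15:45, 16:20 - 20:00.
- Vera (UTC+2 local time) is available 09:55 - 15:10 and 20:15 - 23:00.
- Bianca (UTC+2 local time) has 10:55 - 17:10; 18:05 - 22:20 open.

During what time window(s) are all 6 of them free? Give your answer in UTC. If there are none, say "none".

Wendy in UTC: 07:50-11:50, 18:25-21:00 (subtract 2h to convert from UTC+2).
Pita in UTC: 09:50-12:50, 13:20-16:35, 16:45-20:25 (subtract 2h to convert from UTC+2).
Vanya in UTC: 07:05-07:35, 10:00-14:35, 16:40-19:00 (add 1h to convert from UTC-1).
Emeka in UTC: 10:10-15:15, 16:35-16:45, 17:20-21:00 (add 1h to convert from UTC-1).
Vera in UTC: 07:55-13:10, 18:15-21:00 (subtract 2h to convert from UTC+2).
Bianca in UTC: 08:55-15:10, 16:05-20:20 (subtract 2h to convert from UTC+2).
Wendy ∩ Pita: 09:50-11:50, 18:25-20:25.
Wendy ∩ Pita ∩ Vanya: 10:00-11:50, 18:25-19:00.
Wendy ∩ Pita ∩ Vanya ∩ Emeka: 10:10-11:50, 18:25-19:00.
Wendy ∩ Pita ∩ Vanya ∩ Emeka ∩ Vera: 10:10-11:50, 18:25-19:00.
Wendy ∩ Pita ∩ Vanya ∩ Emeka ∩ Vera ∩ Bianca: 10:10-11:50, 18:25-19:00.

10:10-11:50, 18:25-19:00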